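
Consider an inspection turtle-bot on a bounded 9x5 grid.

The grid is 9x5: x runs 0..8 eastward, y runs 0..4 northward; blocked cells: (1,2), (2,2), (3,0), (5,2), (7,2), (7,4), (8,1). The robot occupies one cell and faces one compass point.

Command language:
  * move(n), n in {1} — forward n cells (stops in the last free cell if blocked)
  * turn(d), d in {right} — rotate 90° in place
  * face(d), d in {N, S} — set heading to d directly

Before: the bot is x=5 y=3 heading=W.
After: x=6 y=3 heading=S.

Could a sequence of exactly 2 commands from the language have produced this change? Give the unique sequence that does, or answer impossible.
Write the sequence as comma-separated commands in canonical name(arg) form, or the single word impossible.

impossible

every 2-command combo misses the target.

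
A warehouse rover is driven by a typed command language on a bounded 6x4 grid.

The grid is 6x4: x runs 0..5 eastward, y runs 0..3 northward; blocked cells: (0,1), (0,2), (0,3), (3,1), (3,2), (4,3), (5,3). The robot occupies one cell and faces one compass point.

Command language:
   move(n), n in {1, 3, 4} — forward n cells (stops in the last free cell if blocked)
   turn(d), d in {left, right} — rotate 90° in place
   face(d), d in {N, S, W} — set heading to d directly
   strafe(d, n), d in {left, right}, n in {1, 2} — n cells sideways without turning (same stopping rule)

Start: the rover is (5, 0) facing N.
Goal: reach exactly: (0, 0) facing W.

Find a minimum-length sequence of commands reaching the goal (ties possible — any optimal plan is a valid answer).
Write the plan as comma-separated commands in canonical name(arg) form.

start: (5, 0) facing N
1. face(W) → (5, 0) facing W
2. move(1) → (4, 0) facing W
3. move(4) → (0, 0) facing W
nothing shorter than 3 reaches the goal.

face(W), move(1), move(4)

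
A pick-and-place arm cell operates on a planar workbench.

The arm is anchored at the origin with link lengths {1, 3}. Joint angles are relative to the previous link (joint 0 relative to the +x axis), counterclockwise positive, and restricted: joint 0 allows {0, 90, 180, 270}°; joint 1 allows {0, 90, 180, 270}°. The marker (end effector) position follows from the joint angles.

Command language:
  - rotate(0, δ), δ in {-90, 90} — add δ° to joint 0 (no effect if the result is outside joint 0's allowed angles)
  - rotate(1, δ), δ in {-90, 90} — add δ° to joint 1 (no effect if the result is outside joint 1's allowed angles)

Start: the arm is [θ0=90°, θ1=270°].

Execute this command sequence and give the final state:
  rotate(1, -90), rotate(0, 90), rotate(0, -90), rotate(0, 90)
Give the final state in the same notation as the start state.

[θ0=180°, θ1=180°]

from: [θ0=90°, θ1=270°]
step 1 (rotate(1, -90)): [θ0=90°, θ1=180°]
step 2 (rotate(0, 90)): [θ0=180°, θ1=180°]
step 3 (rotate(0, -90)): [θ0=90°, θ1=180°]
step 4 (rotate(0, 90)): [θ0=180°, θ1=180°]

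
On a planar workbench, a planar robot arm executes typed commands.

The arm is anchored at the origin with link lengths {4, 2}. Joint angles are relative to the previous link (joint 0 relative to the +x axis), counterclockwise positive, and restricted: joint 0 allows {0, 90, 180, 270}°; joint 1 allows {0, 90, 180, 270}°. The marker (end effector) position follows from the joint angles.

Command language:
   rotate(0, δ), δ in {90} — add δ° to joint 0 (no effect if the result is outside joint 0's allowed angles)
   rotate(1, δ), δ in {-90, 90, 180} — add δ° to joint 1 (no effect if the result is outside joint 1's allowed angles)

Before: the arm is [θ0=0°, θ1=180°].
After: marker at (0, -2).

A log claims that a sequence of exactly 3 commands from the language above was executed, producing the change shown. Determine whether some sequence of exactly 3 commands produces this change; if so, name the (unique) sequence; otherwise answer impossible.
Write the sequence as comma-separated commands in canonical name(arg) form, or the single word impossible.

rotate(0, 90), rotate(0, 90), rotate(0, 90)

start: [θ0=0°, θ1=180°]
[1] after rotate(0, 90): [θ0=90°, θ1=180°]
[2] after rotate(0, 90): [θ0=180°, θ1=180°]
[3] after rotate(0, 90): [θ0=270°, θ1=180°]
no rival 3-sequence matches.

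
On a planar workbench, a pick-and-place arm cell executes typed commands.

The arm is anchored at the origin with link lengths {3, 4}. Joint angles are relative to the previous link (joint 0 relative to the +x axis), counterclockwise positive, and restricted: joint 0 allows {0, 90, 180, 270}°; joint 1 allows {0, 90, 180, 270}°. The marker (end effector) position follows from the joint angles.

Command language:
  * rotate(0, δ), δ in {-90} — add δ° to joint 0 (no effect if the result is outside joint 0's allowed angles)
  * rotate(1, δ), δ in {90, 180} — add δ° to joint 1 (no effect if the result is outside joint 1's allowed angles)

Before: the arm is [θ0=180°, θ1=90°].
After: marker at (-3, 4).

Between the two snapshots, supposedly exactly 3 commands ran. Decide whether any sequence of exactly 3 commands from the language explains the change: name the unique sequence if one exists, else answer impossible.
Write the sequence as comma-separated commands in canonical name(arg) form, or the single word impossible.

begin: [θ0=180°, θ1=90°]
step 1 (rotate(1, 180)): [θ0=180°, θ1=270°]
step 2 (rotate(1, 180)): [θ0=180°, θ1=90°]
step 3 (rotate(1, 180)): [θ0=180°, θ1=270°]
uniquely the one of 27 3-step routes that fits.

rotate(1, 180), rotate(1, 180), rotate(1, 180)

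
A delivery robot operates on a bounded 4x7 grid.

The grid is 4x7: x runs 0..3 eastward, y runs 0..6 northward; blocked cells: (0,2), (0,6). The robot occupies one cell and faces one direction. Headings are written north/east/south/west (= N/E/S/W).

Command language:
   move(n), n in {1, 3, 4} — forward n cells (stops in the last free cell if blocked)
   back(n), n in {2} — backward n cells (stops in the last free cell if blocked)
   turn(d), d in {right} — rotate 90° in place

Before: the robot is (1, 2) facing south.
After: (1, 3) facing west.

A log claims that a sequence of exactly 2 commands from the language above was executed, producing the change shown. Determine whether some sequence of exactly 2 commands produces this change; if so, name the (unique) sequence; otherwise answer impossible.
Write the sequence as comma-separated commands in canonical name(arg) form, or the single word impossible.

all 25 sequences checked — none match.

impossible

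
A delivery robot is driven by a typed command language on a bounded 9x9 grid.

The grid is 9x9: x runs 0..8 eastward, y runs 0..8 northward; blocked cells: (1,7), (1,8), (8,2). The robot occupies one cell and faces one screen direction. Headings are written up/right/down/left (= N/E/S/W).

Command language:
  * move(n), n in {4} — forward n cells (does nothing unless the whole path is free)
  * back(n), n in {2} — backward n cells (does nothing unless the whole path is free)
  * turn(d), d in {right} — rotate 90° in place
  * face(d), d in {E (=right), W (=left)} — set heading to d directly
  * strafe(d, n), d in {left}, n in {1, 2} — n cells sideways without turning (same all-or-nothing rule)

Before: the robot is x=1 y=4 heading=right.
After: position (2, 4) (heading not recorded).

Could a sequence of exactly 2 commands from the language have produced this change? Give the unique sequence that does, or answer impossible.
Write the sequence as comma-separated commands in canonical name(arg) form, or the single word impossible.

key: order matters: swapping turn(right) and strafe(left, 1) lands elsewhere
t0: x=1 y=4 heading=right
[1] after turn(right): x=1 y=4 heading=down
[2] after strafe(left, 1): x=2 y=4 heading=down
no rival 2-sequence matches.

turn(right), strafe(left, 1)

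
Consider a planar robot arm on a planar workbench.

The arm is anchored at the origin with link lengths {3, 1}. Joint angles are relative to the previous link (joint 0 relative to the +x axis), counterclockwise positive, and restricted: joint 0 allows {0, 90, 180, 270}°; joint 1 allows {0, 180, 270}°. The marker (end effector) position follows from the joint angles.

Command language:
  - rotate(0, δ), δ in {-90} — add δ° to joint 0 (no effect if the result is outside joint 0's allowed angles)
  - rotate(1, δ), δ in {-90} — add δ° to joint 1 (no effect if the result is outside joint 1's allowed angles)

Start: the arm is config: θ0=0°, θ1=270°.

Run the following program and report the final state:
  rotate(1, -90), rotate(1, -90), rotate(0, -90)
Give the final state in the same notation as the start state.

start: config: θ0=0°, θ1=270°
1. rotate(1, -90) → config: θ0=0°, θ1=180°
2. rotate(1, -90) → config: θ0=0°, θ1=180°
3. rotate(0, -90) → config: θ0=270°, θ1=180°

config: θ0=270°, θ1=180°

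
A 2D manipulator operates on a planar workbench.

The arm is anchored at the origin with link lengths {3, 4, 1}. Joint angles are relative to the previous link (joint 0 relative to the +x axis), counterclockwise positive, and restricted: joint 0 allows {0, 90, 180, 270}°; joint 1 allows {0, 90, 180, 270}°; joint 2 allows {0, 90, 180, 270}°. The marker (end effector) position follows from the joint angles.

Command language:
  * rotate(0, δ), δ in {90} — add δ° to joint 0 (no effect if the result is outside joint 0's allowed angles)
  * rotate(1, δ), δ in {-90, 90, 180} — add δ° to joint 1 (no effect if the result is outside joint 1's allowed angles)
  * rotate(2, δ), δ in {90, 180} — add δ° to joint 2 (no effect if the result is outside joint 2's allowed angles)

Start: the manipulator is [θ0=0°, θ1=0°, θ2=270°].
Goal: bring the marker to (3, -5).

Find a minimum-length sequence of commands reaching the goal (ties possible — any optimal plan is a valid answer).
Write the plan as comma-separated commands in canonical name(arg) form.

t0: [θ0=0°, θ1=0°, θ2=270°]
1. rotate(2, 90) → [θ0=0°, θ1=0°, θ2=0°]
2. rotate(1, -90) → [θ0=0°, θ1=270°, θ2=0°]
shorter routes all fall short; 2 is best.

rotate(2, 90), rotate(1, -90)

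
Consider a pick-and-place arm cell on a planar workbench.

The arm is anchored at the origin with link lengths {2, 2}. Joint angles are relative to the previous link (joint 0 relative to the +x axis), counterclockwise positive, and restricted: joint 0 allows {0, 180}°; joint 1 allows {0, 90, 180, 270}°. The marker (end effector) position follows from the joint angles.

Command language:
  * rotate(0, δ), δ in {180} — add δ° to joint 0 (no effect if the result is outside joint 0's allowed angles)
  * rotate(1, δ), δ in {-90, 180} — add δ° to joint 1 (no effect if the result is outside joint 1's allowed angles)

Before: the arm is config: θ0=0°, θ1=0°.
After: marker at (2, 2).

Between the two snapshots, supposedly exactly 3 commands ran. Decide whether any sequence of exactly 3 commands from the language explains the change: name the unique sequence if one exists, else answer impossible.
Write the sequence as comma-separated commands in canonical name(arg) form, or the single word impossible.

rotate(1, -90), rotate(1, -90), rotate(1, -90)

t0: config: θ0=0°, θ1=0°
t=1 rotate(1, -90) ⇒ config: θ0=0°, θ1=270°
t=2 rotate(1, -90) ⇒ config: θ0=0°, θ1=180°
t=3 rotate(1, -90) ⇒ config: θ0=0°, θ1=90°
no other 3-command option fits: unique.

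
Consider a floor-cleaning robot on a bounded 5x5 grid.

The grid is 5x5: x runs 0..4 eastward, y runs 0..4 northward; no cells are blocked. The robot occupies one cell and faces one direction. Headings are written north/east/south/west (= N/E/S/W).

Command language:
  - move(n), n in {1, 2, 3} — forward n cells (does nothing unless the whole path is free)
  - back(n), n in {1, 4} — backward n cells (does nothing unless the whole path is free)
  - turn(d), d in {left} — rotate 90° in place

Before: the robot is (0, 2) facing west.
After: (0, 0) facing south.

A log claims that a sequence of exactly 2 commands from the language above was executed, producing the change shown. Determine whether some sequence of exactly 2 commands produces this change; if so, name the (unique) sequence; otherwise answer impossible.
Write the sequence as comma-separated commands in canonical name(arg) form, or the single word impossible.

turn(left), move(2)

key: running move(2) before turn(left) would end elsewhere — order is forced
start: (0, 2) facing west
[1] after turn(left): (0, 2) facing south
[2] after move(2): (0, 0) facing south
uniquely the one of 36 2-step routes that fits.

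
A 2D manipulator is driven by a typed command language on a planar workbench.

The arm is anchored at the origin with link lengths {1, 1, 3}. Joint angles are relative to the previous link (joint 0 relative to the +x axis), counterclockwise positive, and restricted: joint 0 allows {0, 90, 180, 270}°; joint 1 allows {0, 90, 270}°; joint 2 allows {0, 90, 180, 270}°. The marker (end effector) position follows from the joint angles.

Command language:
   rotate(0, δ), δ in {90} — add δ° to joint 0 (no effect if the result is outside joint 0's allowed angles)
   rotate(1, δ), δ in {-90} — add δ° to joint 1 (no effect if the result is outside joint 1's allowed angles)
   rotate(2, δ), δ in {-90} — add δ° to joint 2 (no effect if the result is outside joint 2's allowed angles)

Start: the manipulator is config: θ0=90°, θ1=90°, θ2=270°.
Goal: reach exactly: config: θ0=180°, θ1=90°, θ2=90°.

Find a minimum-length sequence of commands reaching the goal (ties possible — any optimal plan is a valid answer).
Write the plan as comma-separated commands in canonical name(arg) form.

t0: config: θ0=90°, θ1=90°, θ2=270°
step 1 (rotate(0, 90)): config: θ0=180°, θ1=90°, θ2=270°
step 2 (rotate(2, -90)): config: θ0=180°, θ1=90°, θ2=180°
step 3 (rotate(2, -90)): config: θ0=180°, θ1=90°, θ2=90°
no 2-step plan works, so 3 is optimal.

rotate(0, 90), rotate(2, -90), rotate(2, -90)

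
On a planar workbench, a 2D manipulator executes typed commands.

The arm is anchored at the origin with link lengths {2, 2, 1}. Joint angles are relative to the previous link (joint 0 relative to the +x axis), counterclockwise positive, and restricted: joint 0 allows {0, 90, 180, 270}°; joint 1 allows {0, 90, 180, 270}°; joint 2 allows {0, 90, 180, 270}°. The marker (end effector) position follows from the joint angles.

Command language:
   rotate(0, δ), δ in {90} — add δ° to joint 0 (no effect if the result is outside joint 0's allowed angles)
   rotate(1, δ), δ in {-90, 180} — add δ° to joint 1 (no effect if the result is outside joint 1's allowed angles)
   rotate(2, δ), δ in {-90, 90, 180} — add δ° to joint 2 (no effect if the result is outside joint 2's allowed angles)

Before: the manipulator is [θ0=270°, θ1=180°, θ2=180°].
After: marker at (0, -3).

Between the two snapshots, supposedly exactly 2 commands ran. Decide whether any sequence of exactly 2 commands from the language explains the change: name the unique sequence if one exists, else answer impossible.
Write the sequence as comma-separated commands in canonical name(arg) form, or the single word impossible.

begin: [θ0=270°, θ1=180°, θ2=180°]
t=1 rotate(1, -90) ⇒ [θ0=270°, θ1=90°, θ2=180°]
t=2 rotate(1, -90) ⇒ [θ0=270°, θ1=0°, θ2=180°]
all 36 alternatives checked — unique.

rotate(1, -90), rotate(1, -90)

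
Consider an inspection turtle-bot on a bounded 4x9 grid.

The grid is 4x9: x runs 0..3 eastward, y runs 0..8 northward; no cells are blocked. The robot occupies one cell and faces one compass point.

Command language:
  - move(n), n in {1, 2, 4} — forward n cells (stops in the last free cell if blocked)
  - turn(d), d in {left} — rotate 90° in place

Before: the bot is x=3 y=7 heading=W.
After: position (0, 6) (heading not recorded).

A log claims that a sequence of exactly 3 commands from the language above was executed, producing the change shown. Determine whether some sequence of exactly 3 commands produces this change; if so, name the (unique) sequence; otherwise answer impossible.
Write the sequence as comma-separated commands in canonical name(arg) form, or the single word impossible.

move(4), turn(left), move(1)

key: move(4) runs into the grid edge before its full distance
start: x=3 y=7 heading=W
[1] after move(4): x=0 y=7 heading=W
[2] after turn(left): x=0 y=7 heading=S
[3] after move(1): x=0 y=6 heading=S
no other 3-command option fits: unique.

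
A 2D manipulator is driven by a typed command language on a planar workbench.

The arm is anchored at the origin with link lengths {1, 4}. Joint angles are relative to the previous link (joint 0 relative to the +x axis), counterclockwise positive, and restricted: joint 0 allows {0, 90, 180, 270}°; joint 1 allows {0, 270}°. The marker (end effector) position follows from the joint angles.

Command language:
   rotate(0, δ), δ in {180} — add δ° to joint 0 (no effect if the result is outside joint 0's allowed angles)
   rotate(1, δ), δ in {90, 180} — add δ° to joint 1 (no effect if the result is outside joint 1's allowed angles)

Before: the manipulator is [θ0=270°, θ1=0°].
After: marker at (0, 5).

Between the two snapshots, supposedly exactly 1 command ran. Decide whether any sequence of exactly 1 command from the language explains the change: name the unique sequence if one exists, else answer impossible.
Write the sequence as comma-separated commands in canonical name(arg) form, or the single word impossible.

initial: [θ0=270°, θ1=0°]
step 1 (rotate(0, 180)): [θ0=90°, θ1=0°]
no rival 1-sequence matches.

rotate(0, 180)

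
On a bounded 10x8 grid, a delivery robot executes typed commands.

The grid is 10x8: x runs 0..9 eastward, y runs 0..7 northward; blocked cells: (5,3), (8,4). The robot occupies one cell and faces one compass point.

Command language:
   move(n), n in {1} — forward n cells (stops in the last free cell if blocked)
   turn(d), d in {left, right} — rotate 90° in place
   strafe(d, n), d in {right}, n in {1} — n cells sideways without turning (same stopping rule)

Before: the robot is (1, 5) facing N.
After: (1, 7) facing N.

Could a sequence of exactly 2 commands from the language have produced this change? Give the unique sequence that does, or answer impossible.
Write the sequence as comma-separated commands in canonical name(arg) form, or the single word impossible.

key: still facing N at the end — nothing in the sequence rotates
start: (1, 5) facing N
[1] after move(1): (1, 6) facing N
[2] after move(1): (1, 7) facing N
uniquely the one of 16 2-step routes that fits.

move(1), move(1)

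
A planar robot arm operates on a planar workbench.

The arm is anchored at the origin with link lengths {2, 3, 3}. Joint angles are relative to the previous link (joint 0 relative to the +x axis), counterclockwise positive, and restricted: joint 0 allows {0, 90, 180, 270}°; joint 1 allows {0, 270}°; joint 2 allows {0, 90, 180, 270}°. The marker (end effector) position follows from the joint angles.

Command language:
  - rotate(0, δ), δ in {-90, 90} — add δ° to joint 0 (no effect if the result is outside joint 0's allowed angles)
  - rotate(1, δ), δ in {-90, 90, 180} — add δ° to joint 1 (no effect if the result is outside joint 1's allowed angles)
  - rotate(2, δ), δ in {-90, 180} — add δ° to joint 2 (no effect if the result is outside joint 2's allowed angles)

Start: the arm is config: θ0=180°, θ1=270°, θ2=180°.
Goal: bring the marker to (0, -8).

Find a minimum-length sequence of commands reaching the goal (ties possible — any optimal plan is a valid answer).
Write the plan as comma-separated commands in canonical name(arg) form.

begin: config: θ0=180°, θ1=270°, θ2=180°
step 1 (rotate(0, 90)): config: θ0=270°, θ1=270°, θ2=180°
step 2 (rotate(1, 90)): config: θ0=270°, θ1=0°, θ2=180°
step 3 (rotate(2, 180)): config: θ0=270°, θ1=0°, θ2=0°
nothing shorter than 3 reaches the goal.

rotate(0, 90), rotate(1, 90), rotate(2, 180)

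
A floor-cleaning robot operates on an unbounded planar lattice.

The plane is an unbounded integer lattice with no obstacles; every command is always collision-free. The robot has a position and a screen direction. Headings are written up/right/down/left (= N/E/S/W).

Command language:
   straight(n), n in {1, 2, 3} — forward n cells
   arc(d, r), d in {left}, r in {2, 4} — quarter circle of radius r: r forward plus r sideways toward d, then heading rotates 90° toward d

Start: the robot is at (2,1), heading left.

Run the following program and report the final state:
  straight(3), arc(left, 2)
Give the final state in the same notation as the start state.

begin: at (2,1), heading left
1. straight(3) → at (-1,1), heading left
2. arc(left, 2) → at (-3,-1), heading down

at (-3,-1), heading down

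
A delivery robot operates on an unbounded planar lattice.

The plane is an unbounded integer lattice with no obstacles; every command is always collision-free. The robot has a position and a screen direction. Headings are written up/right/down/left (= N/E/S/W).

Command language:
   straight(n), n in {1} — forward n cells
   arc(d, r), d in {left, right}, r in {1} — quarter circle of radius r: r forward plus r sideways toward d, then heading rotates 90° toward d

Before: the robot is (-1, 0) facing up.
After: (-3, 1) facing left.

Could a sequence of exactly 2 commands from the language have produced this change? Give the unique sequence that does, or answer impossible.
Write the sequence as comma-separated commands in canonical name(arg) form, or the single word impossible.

arc(left, 1), straight(1)

key: running straight(1) before arc(left, 1) would end elsewhere — order is forced
start: (-1, 0) facing up
step 1 (arc(left, 1)): (-2, 1) facing left
step 2 (straight(1)): (-3, 1) facing left
uniquely the one of 9 2-step routes that fits.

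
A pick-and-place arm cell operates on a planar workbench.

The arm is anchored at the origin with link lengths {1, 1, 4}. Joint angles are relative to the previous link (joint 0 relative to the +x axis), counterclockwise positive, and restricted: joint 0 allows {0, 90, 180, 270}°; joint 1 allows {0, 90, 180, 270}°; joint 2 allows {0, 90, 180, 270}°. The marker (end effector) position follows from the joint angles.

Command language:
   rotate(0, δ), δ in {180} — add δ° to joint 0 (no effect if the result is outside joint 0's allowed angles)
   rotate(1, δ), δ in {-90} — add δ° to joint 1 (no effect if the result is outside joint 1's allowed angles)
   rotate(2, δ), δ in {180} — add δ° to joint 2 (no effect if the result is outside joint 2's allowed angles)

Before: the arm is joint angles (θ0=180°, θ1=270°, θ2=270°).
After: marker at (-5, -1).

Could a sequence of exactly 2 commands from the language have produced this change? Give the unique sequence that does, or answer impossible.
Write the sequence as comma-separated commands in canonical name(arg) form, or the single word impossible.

rotate(1, -90), rotate(1, -90)

start: joint angles (θ0=180°, θ1=270°, θ2=270°)
t=1 rotate(1, -90) ⇒ joint angles (θ0=180°, θ1=180°, θ2=270°)
t=2 rotate(1, -90) ⇒ joint angles (θ0=180°, θ1=90°, θ2=270°)
no rival 2-sequence matches.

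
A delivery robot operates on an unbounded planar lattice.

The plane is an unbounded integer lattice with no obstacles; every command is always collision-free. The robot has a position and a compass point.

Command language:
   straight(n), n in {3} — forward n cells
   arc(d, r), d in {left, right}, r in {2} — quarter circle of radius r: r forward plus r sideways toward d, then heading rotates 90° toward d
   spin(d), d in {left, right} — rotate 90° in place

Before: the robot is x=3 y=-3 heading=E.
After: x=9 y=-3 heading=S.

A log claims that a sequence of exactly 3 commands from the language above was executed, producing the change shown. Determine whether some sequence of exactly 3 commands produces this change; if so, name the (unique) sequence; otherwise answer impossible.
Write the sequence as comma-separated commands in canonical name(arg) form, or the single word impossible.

straight(3), straight(3), spin(right)

key: cell and facing (now S) both changed — the 3 commands mix motion and turning
start: x=3 y=-3 heading=E
t=1 straight(3) ⇒ x=6 y=-3 heading=E
t=2 straight(3) ⇒ x=9 y=-3 heading=E
t=3 spin(right) ⇒ x=9 y=-3 heading=S
uniquely the one of 125 3-step routes that fits.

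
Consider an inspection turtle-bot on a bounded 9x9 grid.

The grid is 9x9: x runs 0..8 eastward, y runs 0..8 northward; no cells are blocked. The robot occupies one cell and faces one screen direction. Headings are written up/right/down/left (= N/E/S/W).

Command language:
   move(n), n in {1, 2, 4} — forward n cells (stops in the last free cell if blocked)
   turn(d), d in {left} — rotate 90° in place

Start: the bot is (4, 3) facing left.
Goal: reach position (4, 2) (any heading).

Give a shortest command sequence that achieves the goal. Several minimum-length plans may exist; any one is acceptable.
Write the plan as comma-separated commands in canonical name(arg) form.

turn(left), move(1)

t0: (4, 3) facing left
[1] after turn(left): (4, 3) facing down
[2] after move(1): (4, 2) facing down
nothing shorter than 2 reaches the goal.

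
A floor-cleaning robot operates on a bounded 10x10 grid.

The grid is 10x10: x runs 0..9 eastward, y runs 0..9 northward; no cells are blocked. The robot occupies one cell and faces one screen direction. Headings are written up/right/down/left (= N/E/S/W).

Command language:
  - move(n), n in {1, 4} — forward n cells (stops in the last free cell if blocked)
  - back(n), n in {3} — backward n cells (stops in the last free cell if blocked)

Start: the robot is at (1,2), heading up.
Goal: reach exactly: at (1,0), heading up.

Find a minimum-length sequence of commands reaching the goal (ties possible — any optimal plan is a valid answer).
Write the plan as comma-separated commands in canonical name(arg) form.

initial: at (1,2), heading up
t=1 back(3) ⇒ at (1,0), heading up
shorter routes all fall short; 1 is best.

back(3)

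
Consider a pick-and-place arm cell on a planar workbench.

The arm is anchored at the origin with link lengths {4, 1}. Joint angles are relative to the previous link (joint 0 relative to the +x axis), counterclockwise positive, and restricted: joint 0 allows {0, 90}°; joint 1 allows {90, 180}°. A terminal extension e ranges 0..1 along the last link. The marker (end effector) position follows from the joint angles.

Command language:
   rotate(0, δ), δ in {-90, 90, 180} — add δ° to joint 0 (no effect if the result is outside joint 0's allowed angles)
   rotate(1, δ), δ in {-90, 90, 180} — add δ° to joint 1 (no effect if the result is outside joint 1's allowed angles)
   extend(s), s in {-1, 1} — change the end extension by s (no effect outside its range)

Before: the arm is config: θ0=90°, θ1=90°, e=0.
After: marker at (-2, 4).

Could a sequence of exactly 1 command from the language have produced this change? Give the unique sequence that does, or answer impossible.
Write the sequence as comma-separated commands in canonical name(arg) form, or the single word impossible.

start: config: θ0=90°, θ1=90°, e=0
1. extend(1) → config: θ0=90°, θ1=90°, e=1
no other 1-command option fits: unique.

extend(1)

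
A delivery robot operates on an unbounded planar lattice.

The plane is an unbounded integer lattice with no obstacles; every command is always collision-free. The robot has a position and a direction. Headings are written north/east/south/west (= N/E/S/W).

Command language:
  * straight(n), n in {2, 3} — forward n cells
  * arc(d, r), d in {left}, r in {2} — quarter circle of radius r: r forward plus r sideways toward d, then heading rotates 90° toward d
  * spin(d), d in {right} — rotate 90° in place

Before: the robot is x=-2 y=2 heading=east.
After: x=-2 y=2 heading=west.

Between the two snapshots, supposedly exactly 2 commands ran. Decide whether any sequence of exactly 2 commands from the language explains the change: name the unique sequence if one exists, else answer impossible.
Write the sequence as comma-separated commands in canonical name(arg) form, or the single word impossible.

key: (-2,2) unmoved — no command in the sequence translates
begin: x=-2 y=2 heading=east
step 1 (spin(right)): x=-2 y=2 heading=south
step 2 (spin(right)): x=-2 y=2 heading=west
all 16 alternatives checked — unique.

spin(right), spin(right)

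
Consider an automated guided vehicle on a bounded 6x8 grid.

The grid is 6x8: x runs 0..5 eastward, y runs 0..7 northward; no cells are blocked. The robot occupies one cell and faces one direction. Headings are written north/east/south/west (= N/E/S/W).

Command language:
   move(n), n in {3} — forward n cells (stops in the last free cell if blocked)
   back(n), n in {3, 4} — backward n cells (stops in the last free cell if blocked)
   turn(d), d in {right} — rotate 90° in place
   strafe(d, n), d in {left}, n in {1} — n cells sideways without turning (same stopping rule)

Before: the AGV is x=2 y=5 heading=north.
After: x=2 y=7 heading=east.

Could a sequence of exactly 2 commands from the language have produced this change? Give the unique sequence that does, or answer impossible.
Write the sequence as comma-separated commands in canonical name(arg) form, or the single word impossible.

move(3), turn(right)

key: order matters: swapping move(3) and turn(right) lands elsewhere
begin: x=2 y=5 heading=north
step 1 (move(3)): x=2 y=7 heading=north
step 2 (turn(right)): x=2 y=7 heading=east
no rival 2-sequence matches.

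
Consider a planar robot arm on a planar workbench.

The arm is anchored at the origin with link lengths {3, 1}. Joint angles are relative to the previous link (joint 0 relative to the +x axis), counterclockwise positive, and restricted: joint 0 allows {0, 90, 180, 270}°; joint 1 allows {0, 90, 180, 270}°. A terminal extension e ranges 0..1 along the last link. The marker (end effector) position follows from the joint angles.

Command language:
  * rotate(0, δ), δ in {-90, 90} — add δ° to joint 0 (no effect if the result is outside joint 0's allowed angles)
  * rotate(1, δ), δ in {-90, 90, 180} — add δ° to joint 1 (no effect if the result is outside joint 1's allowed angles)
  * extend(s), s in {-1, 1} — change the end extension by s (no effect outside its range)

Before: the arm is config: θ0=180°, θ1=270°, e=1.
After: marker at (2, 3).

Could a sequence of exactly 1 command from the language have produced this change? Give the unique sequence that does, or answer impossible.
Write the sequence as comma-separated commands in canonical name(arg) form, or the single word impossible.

start: config: θ0=180°, θ1=270°, e=1
1. rotate(0, -90) → config: θ0=90°, θ1=270°, e=1
uniquely the one of 7 1-step routes that fits.

rotate(0, -90)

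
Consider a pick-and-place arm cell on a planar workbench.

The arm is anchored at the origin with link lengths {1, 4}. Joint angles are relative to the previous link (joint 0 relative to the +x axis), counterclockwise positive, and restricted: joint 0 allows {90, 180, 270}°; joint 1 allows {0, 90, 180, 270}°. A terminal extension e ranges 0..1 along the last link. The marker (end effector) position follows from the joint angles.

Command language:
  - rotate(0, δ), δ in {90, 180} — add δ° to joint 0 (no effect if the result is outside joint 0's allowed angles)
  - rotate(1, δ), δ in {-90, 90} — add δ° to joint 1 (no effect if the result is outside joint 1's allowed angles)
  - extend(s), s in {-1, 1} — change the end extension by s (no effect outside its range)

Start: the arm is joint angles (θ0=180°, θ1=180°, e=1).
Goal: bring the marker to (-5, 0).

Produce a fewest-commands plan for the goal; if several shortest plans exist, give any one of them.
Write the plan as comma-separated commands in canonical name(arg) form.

rotate(1, -90), rotate(1, -90), extend(-1)

initial: joint angles (θ0=180°, θ1=180°, e=1)
t=1 rotate(1, -90) ⇒ joint angles (θ0=180°, θ1=90°, e=1)
t=2 rotate(1, -90) ⇒ joint angles (θ0=180°, θ1=0°, e=1)
t=3 extend(-1) ⇒ joint angles (θ0=180°, θ1=0°, e=0)
no 2-step plan works, so 3 is optimal.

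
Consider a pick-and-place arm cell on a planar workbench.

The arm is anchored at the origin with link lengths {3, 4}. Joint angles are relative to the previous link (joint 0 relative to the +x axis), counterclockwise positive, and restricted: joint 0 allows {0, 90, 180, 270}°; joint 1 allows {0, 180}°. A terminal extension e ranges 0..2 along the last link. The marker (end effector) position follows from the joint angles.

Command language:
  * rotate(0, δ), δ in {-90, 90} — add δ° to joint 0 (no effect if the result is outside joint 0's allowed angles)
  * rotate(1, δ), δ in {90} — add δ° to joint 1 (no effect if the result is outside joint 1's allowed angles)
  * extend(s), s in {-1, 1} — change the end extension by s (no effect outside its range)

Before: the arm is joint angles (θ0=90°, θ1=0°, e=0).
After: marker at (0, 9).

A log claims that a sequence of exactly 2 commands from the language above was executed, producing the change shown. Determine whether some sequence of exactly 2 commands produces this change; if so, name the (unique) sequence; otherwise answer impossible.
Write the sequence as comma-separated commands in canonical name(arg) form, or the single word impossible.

start: joint angles (θ0=90°, θ1=0°, e=0)
[1] after extend(1): joint angles (θ0=90°, θ1=0°, e=1)
[2] after extend(1): joint angles (θ0=90°, θ1=0°, e=2)
no other 2-command option fits: unique.

extend(1), extend(1)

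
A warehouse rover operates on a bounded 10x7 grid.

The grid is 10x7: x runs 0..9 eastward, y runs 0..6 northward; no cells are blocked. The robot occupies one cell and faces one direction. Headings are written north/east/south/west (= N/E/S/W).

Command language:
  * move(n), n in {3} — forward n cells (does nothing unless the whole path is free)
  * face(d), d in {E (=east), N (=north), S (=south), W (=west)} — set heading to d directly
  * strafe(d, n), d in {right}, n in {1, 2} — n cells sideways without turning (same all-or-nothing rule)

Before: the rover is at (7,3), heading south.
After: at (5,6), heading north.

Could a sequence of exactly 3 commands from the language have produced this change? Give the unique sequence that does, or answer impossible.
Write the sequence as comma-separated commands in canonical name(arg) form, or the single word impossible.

strafe(right, 2), face(N), move(3)

key: position moved to (5,6) AND the heading swung to N — translation plus rotation needed
from: at (7,3), heading south
1. strafe(right, 2) → at (5,3), heading south
2. face(N) → at (5,3), heading north
3. move(3) → at (5,6), heading north
uniquely the one of 343 3-step routes that fits.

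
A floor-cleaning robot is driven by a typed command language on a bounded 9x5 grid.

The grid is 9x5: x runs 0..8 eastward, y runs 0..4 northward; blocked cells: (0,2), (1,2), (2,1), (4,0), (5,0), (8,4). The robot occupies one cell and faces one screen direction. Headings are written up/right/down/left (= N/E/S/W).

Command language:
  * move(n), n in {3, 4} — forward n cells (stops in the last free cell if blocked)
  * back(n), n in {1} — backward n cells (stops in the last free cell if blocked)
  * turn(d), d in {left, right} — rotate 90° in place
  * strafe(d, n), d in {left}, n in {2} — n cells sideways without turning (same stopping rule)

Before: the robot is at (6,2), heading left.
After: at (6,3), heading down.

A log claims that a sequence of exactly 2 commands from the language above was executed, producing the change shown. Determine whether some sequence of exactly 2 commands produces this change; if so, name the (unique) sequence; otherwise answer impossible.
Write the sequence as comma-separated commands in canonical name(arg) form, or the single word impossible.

key: running back(1) before turn(left) would end elsewhere — order is forced
start: at (6,2), heading left
t=1 turn(left) ⇒ at (6,2), heading down
t=2 back(1) ⇒ at (6,3), heading down
all 36 alternatives checked — unique.

turn(left), back(1)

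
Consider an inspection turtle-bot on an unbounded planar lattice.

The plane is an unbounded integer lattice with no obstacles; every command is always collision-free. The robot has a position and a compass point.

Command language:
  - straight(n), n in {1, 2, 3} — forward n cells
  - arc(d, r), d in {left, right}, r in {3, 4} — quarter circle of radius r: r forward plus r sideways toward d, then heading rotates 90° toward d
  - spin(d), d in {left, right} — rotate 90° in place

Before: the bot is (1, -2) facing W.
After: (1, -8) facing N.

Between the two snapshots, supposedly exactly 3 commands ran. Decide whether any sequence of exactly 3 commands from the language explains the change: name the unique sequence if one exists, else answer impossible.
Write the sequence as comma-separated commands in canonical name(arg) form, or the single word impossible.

key: order matters: swapping arc(left, 3) and spin(left) lands elsewhere
from: (1, -2) facing W
step 1 (arc(left, 3)): (-2, -5) facing S
step 2 (arc(left, 3)): (1, -8) facing E
step 3 (spin(left)): (1, -8) facing N
no rival 3-sequence matches.

arc(left, 3), arc(left, 3), spin(left)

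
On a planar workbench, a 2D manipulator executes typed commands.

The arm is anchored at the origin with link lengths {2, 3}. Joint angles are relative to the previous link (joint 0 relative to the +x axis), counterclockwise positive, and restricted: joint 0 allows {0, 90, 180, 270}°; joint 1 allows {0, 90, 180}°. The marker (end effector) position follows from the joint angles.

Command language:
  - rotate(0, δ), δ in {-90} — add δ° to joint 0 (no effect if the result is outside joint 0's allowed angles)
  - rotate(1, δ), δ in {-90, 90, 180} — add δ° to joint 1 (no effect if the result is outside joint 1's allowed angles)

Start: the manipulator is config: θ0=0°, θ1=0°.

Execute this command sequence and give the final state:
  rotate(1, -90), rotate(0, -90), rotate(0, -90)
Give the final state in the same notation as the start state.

initial: config: θ0=0°, θ1=0°
t=1 rotate(1, -90) ⇒ config: θ0=0°, θ1=0°
t=2 rotate(0, -90) ⇒ config: θ0=270°, θ1=0°
t=3 rotate(0, -90) ⇒ config: θ0=180°, θ1=0°

config: θ0=180°, θ1=0°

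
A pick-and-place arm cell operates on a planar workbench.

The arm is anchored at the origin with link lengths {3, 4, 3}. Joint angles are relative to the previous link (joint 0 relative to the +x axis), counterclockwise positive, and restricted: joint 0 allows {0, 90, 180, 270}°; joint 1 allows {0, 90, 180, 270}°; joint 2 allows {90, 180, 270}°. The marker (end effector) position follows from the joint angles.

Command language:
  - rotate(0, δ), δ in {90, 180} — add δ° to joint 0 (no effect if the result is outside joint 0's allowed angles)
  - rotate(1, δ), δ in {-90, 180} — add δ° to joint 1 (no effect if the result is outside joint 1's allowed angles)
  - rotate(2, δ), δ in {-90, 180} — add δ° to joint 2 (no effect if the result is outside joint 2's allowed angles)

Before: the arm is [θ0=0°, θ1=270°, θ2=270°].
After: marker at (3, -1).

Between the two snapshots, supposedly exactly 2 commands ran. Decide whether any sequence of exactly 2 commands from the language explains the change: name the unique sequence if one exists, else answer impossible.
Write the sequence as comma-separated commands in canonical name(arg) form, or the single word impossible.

rotate(2, -90), rotate(2, 180)

key: running rotate(2, 180) before rotate(2, -90) would end elsewhere — order is forced
from: [θ0=0°, θ1=270°, θ2=270°]
1. rotate(2, -90) → [θ0=0°, θ1=270°, θ2=180°]
2. rotate(2, 180) → [θ0=0°, θ1=270°, θ2=180°]
no other 2-command option fits: unique.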